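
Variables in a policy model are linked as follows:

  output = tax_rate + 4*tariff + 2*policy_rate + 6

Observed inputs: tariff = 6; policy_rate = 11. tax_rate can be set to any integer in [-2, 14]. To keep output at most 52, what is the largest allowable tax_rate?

tax_rate = 0

Substituting into the output equation gives output = tax_rate + 52.
Require tax_rate + 52 ≤ 52, so tax_rate ≤ 0.
The largest integer in [-2, 14] satisfying this is 0.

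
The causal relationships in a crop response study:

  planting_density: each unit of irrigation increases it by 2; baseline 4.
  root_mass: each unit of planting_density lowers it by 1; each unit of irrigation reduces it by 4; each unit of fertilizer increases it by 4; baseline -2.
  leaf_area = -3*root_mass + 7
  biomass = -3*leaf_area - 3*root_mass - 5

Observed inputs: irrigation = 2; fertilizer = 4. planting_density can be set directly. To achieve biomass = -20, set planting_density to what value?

planting_density = 5

Intervening on planting_density fixes its value directly, overriding its dependence on irrigation.
Substituting into the root_mass equation gives root_mass = -planting_density + 6.
This gives leaf_area = 3*planting_density - 11.
So biomass = -6*planting_density + 10.
Solve -6*planting_density + 10 = -20: planting_density = (-20 - 10) / -6 = 5.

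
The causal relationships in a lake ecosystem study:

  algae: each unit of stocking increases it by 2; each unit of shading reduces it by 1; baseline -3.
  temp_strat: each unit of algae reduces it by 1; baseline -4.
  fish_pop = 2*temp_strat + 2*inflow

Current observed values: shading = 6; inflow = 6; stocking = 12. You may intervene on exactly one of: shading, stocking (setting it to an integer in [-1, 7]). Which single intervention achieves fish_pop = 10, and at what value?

Intervening on shading: fish_pop = 2*shading - 38. Reaching 10 requires shading = 24, outside [-1, 7].
Intervening on stocking: with other inputs at their observed values, fish_pop = -4*stocking + 22. Solving for 10 gives stocking = 3, within [-1, 7].

set stocking = 3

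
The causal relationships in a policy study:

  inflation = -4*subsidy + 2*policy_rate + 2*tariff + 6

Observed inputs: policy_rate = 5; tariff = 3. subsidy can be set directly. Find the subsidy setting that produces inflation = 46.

subsidy = -6

Substituting into the inflation equation gives inflation = -4*subsidy + 22.
Solve -4*subsidy + 22 = 46: subsidy = (46 - 22) / -4 = -6.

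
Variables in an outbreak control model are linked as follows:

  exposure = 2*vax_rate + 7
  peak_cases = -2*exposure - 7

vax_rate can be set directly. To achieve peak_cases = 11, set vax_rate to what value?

vax_rate = -8

Substituting into the peak_cases equation gives peak_cases = -4*vax_rate - 21.
Solve -4*vax_rate - 21 = 11: vax_rate = (11 + 21) / -4 = -8.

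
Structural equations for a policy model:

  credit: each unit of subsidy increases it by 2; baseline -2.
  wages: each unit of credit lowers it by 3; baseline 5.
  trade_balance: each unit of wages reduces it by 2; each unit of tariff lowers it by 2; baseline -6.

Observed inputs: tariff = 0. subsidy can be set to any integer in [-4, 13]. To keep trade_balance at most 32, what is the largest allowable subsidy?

Substituting into the wages equation gives wages = -6*subsidy + 11.
This gives trade_balance = 12*subsidy - 28.
Require 12*subsidy - 28 ≤ 32, so subsidy ≤ 5.
The largest integer in [-4, 13] satisfying this is 5.

subsidy = 5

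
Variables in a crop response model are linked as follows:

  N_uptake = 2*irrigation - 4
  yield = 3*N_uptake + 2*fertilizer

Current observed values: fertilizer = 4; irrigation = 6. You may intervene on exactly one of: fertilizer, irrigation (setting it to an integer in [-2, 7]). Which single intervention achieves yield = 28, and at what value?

set fertilizer = 2

Intervening on fertilizer: with other inputs at their observed values, yield = 2*fertilizer + 24. Solving for 28 gives fertilizer = 2, within [-2, 7].
Intervening on irrigation: yield = 6*irrigation - 4. Reaching 28 requires irrigation = 16/3, not an integer.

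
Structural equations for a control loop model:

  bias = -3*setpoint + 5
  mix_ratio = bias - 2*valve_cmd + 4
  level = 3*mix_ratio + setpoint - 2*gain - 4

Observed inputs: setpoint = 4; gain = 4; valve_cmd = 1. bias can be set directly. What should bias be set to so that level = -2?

Intervening on bias fixes its value directly, overriding its dependence on setpoint.
Substituting into the mix_ratio equation gives mix_ratio = bias + 2.
So level = 3*bias - 2.
Solve 3*bias - 2 = -2: bias = (-2 + 2) / 3 = 0.

bias = 0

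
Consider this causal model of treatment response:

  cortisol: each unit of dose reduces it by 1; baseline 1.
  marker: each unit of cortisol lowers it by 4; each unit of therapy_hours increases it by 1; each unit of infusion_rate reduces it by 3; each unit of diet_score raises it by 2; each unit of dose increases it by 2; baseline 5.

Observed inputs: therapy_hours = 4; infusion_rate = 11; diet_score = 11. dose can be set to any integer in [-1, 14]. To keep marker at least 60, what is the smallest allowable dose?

Substituting into the marker equation gives marker = 6*dose - 6.
Require 6*dose - 6 ≥ 60, so dose ≥ 11.
The smallest integer in [-1, 14] satisfying this is 11.

dose = 11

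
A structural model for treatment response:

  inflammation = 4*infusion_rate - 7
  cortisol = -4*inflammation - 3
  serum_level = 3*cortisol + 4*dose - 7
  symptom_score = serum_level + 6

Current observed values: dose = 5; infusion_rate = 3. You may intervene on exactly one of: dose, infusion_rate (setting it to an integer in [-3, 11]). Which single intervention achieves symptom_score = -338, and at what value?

Intervening on dose: symptom_score = 4*dose - 70. Reaching -338 requires dose = -67, outside [-3, 11].
Intervening on infusion_rate: with other inputs at their observed values, symptom_score = -48*infusion_rate + 94. Solving for -338 gives infusion_rate = 9, within [-3, 11].

set infusion_rate = 9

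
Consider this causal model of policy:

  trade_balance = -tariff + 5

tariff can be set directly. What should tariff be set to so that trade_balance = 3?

Solve -tariff + 5 = 3: tariff = (3 - 5) / -1 = 2.

tariff = 2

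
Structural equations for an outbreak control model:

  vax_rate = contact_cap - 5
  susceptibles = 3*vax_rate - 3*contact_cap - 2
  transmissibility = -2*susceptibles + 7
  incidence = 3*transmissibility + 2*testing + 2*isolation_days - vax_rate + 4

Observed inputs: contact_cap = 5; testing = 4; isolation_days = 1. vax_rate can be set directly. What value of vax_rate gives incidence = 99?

Intervening on vax_rate fixes its value directly, overriding its dependence on contact_cap.
Substituting into the susceptibles equation gives susceptibles = 3*vax_rate - 17.
So transmissibility = -6*vax_rate + 41.
Substituting into the incidence equation gives incidence = -19*vax_rate + 137.
Solve -19*vax_rate + 137 = 99: vax_rate = (99 - 137) / -19 = 2.

vax_rate = 2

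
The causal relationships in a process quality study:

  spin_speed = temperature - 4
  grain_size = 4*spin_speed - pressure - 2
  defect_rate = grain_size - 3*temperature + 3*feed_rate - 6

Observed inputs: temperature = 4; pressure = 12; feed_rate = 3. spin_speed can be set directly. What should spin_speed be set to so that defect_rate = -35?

Intervening on spin_speed fixes its value directly, overriding its dependence on temperature.
Substituting into the grain_size equation gives grain_size = 4*spin_speed - 14.
This gives defect_rate = 4*spin_speed - 23.
Solve 4*spin_speed - 23 = -35: spin_speed = (-35 + 23) / 4 = -3.

spin_speed = -3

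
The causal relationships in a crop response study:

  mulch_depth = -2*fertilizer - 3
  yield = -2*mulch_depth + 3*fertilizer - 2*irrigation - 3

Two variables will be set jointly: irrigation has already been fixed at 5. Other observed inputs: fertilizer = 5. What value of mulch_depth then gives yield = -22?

mulch_depth = 12

With irrigation held at 5:
Intervening on mulch_depth fixes its value directly, overriding its dependence on fertilizer.
Substituting into the yield equation gives yield = -2*mulch_depth + 2.
Solve -2*mulch_depth + 2 = -22: mulch_depth = (-22 - 2) / -2 = 12.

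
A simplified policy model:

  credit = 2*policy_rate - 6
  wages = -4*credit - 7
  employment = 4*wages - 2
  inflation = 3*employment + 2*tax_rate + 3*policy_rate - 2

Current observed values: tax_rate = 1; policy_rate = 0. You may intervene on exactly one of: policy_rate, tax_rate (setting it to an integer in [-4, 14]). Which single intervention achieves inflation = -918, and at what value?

set policy_rate = 12

Intervening on policy_rate: with other inputs at their observed values, inflation = -93*policy_rate + 198. Solving for -918 gives policy_rate = 12, within [-4, 14].
Intervening on tax_rate: inflation = 2*tax_rate + 196. Reaching -918 requires tax_rate = -557, outside [-4, 14].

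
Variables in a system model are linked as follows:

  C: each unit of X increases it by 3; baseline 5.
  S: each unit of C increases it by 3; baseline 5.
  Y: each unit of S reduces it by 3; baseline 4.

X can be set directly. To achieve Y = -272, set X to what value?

Substituting into the S equation gives S = 9*X + 20.
Substituting into the Y equation gives Y = -27*X - 56.
Solve -27*X - 56 = -272: X = (-272 + 56) / -27 = 8.

X = 8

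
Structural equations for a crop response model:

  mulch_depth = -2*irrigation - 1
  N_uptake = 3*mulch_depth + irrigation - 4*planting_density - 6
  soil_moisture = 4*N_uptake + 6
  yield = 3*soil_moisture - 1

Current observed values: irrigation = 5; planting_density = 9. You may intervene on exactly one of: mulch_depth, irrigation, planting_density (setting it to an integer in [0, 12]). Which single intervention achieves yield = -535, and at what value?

Intervening on mulch_depth: yield = 36*mulch_depth - 427. Reaching -535 requires mulch_depth = -3, outside [0, 12].
Intervening on irrigation: yield = -60*irrigation - 523. Reaching -535 requires irrigation = 1/5, not an integer.
Intervening on planting_density: with other inputs at their observed values, yield = -48*planting_density - 391. Solving for -535 gives planting_density = 3, within [0, 12].

set planting_density = 3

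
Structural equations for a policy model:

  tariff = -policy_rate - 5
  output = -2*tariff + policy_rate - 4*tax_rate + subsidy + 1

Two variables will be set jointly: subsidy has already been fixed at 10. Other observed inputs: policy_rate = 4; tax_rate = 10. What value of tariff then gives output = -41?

tariff = 8

With subsidy held at 10:
Intervening on tariff fixes its value directly, overriding its dependence on policy_rate.
Substituting into the output equation gives output = -2*tariff - 25.
Solve -2*tariff - 25 = -41: tariff = (-41 + 25) / -2 = 8.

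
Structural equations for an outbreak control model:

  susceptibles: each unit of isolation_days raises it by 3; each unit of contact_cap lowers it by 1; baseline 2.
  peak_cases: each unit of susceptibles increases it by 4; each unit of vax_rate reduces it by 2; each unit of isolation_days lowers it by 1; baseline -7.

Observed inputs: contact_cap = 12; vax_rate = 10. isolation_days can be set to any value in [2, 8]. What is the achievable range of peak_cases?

Substituting into the susceptibles equation gives susceptibles = 3*isolation_days - 10.
Substituting into the peak_cases equation gives peak_cases = 11*isolation_days - 67.
Linear in isolation_days, so extremes are at the endpoints: isolation_days = 2 gives peak_cases = -45; isolation_days = 8 gives peak_cases = 21.

-45 to 21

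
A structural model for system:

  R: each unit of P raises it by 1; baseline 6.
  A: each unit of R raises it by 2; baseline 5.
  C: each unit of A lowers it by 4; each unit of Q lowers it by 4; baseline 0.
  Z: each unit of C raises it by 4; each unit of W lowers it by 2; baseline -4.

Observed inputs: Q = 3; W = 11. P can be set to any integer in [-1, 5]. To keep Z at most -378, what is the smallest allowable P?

P = 1

Substituting into the A equation gives A = 2*P + 17.
Substituting into the C equation gives C = -8*P - 80.
This gives Z = -32*P - 346.
Require -32*P - 346 ≤ -378, so P ≥ 1.
The smallest integer in [-1, 5] satisfying this is 1.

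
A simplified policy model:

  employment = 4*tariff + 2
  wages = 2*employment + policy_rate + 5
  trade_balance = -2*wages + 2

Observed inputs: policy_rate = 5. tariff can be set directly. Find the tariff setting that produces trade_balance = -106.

Substituting into the wages equation gives wages = 8*tariff + 14.
This gives trade_balance = -16*tariff - 26.
Solve -16*tariff - 26 = -106: tariff = (-106 + 26) / -16 = 5.

tariff = 5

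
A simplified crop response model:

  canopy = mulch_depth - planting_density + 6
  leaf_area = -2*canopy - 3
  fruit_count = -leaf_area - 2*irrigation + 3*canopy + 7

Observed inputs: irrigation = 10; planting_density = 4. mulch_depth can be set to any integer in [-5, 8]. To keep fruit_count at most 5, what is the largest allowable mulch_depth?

Substituting into the canopy equation gives canopy = mulch_depth + 2.
Substituting into the leaf_area equation gives leaf_area = -2*mulch_depth - 7.
Substituting into the fruit_count equation gives fruit_count = 5*mulch_depth.
Require 5*mulch_depth ≤ 5, so mulch_depth ≤ 1.
The largest integer in [-5, 8] satisfying this is 1.

mulch_depth = 1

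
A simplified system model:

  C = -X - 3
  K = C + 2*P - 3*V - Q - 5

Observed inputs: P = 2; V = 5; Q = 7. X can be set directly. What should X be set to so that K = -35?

X = 9

Substituting into the K equation gives K = -X - 26.
Solve -X - 26 = -35: X = (-35 + 26) / -1 = 9.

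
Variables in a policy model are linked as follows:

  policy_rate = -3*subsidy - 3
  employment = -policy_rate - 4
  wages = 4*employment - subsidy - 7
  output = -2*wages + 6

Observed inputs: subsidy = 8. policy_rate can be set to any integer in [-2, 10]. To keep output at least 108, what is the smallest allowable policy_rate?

policy_rate = 5

Intervening on policy_rate fixes its value directly, overriding its dependence on subsidy.
Substituting into the wages equation gives wages = -4*policy_rate - 31.
output becomes 8*policy_rate + 68.
Require 8*policy_rate + 68 ≥ 108, so policy_rate ≥ 5.
The smallest integer in [-2, 10] satisfying this is 5.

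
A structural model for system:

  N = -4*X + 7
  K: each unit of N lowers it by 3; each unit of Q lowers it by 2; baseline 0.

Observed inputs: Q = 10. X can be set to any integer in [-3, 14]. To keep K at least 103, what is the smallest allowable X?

X = 12

Substituting into the K equation gives K = 12*X - 41.
Require 12*X - 41 ≥ 103, so X ≥ 12.
The smallest integer in [-3, 14] satisfying this is 12.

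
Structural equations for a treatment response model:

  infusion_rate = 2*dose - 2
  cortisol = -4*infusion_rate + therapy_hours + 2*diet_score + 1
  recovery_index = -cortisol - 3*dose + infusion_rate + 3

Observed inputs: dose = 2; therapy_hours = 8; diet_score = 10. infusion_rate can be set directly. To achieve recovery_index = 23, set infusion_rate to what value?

infusion_rate = 11

Intervening on infusion_rate fixes its value directly, overriding its dependence on dose.
Substituting into the cortisol equation gives cortisol = -4*infusion_rate + 29.
Substituting into the recovery_index equation gives recovery_index = 5*infusion_rate - 32.
Solve 5*infusion_rate - 32 = 23: infusion_rate = (23 + 32) / 5 = 11.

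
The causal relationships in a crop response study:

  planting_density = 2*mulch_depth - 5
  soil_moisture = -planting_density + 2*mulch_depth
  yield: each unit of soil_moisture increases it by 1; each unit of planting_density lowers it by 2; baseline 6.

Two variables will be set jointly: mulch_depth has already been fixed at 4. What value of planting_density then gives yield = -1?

With mulch_depth held at 4:
Intervening on planting_density fixes its value directly, overriding its dependence on mulch_depth.
Substituting into the soil_moisture equation gives soil_moisture = -planting_density + 8.
Substituting into the yield equation gives yield = -3*planting_density + 14.
Solve -3*planting_density + 14 = -1: planting_density = (-1 - 14) / -3 = 5.

planting_density = 5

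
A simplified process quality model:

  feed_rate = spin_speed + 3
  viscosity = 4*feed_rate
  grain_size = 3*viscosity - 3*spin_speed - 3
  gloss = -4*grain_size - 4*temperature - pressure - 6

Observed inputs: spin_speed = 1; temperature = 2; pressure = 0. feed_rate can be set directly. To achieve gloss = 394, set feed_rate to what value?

Intervening on feed_rate fixes its value directly, overriding its dependence on spin_speed.
Substituting into the grain_size equation gives grain_size = 12*feed_rate - 6.
So gloss = -48*feed_rate + 10.
Solve -48*feed_rate + 10 = 394: feed_rate = (394 - 10) / -48 = -8.

feed_rate = -8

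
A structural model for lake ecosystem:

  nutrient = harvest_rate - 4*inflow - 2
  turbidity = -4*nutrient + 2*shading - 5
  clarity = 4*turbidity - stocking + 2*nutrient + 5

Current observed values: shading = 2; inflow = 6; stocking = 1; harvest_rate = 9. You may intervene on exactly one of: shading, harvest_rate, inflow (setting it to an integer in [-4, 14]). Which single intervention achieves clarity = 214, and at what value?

set shading = -1

Intervening on shading: with other inputs at their observed values, clarity = 8*shading + 222. Solving for 214 gives shading = -1, within [-4, 14].
Intervening on harvest_rate: clarity = -14*harvest_rate + 364. Reaching 214 requires harvest_rate = 75/7, not an integer.
Intervening on inflow: clarity = 56*inflow - 98. Reaching 214 requires inflow = 39/7, not an integer.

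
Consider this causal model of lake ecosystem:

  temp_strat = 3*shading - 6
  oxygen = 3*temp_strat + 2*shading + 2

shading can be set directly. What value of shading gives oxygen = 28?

Substituting into the oxygen equation gives oxygen = 11*shading - 16.
Solve 11*shading - 16 = 28: shading = (28 + 16) / 11 = 4.

shading = 4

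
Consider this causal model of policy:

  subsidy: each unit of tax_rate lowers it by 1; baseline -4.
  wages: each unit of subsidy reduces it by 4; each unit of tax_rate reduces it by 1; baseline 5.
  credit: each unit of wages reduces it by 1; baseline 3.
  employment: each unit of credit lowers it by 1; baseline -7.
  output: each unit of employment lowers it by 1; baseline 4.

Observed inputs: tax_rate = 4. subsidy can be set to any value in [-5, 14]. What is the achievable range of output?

Intervening on subsidy fixes its value directly, overriding its dependence on tax_rate.
Substituting into the wages equation gives wages = -4*subsidy + 1.
Substituting into the credit equation gives credit = 4*subsidy + 2.
So employment = -4*subsidy - 9.
So output = 4*subsidy + 13.
Linear in subsidy, so extremes are at the endpoints: subsidy = -5 gives output = -7; subsidy = 14 gives output = 69.

-7 to 69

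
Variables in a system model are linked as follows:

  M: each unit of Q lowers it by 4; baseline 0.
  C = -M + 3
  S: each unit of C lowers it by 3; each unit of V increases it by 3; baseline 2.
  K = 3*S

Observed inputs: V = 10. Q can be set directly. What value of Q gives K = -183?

Q = 7

Substituting into the C equation gives C = 4*Q + 3.
So S = -12*Q + 23.
Substituting into the K equation gives K = -36*Q + 69.
Solve -36*Q + 69 = -183: Q = (-183 - 69) / -36 = 7.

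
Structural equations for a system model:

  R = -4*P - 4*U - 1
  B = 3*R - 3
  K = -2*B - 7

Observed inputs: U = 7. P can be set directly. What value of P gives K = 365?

Substituting into the R equation gives R = -4*P - 29.
So B = -12*P - 90.
So K = 24*P + 173.
Solve 24*P + 173 = 365: P = (365 - 173) / 24 = 8.

P = 8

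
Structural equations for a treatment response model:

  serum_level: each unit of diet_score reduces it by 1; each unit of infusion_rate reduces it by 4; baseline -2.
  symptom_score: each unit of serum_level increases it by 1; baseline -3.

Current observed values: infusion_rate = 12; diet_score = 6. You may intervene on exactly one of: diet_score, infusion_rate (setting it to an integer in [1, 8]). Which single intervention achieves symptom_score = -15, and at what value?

set infusion_rate = 1

Intervening on diet_score: symptom_score = -diet_score - 53. Reaching -15 requires diet_score = -38, outside [1, 8].
Intervening on infusion_rate: with other inputs at their observed values, symptom_score = -4*infusion_rate - 11. Solving for -15 gives infusion_rate = 1, within [1, 8].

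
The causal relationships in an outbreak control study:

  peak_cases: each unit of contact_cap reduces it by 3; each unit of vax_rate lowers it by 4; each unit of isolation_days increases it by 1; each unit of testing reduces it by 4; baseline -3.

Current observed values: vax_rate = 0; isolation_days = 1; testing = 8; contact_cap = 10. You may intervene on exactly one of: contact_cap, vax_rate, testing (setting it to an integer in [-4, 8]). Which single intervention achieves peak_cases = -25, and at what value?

set contact_cap = -3

Intervening on contact_cap: with other inputs at their observed values, peak_cases = -3*contact_cap - 34. Solving for -25 gives contact_cap = -3, within [-4, 8].
Intervening on vax_rate: peak_cases = -4*vax_rate - 64. Reaching -25 requires vax_rate = -39/4, not an integer.
Intervening on testing: peak_cases = -4*testing - 32. Reaching -25 requires testing = -7/4, not an integer.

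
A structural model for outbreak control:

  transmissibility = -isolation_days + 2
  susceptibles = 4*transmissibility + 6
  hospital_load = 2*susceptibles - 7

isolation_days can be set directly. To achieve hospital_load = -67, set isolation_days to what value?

isolation_days = 11

Substituting into the susceptibles equation gives susceptibles = -4*isolation_days + 14.
This gives hospital_load = -8*isolation_days + 21.
Solve -8*isolation_days + 21 = -67: isolation_days = (-67 - 21) / -8 = 11.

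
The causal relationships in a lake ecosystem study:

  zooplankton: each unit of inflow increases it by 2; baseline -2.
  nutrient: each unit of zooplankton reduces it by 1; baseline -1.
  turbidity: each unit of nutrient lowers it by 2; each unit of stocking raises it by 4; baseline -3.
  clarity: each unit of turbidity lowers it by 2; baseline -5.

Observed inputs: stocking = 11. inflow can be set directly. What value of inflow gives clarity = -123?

inflow = 5

Substituting into the nutrient equation gives nutrient = -2*inflow + 1.
So turbidity = 4*inflow + 39.
Substituting into the clarity equation gives clarity = -8*inflow - 83.
Solve -8*inflow - 83 = -123: inflow = (-123 + 83) / -8 = 5.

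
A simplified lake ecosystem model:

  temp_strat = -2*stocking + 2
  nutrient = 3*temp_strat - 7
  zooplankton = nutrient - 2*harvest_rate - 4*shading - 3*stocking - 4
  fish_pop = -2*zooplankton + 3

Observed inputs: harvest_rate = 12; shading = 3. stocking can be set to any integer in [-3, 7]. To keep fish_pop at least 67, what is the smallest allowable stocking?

Substituting into the nutrient equation gives nutrient = -6*stocking - 1.
This gives zooplankton = -9*stocking - 41.
So fish_pop = 18*stocking + 85.
Require 18*stocking + 85 ≥ 67, so stocking ≥ -1.
The smallest integer in [-3, 7] satisfying this is -1.

stocking = -1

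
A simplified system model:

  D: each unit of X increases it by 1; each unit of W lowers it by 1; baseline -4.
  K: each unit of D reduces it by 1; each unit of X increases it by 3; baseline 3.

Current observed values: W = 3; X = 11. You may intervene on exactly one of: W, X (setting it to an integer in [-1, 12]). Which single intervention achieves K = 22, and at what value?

Intervening on W: K = W + 29. Reaching 22 requires W = -7, outside [-1, 12].
Intervening on X: with other inputs at their observed values, K = 2*X + 10. Solving for 22 gives X = 6, within [-1, 12].

set X = 6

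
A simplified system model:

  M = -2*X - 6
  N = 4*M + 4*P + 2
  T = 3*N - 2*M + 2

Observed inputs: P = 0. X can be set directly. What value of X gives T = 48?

Substituting into the N equation gives N = -8*X - 22.
So T = -20*X - 52.
Solve -20*X - 52 = 48: X = (48 + 52) / -20 = -5.

X = -5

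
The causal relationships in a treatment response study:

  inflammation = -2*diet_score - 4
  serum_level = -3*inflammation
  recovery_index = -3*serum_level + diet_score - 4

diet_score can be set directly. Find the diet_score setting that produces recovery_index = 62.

diet_score = -6

Substituting into the serum_level equation gives serum_level = 6*diet_score + 12.
So recovery_index = -17*diet_score - 40.
Solve -17*diet_score - 40 = 62: diet_score = (62 + 40) / -17 = -6.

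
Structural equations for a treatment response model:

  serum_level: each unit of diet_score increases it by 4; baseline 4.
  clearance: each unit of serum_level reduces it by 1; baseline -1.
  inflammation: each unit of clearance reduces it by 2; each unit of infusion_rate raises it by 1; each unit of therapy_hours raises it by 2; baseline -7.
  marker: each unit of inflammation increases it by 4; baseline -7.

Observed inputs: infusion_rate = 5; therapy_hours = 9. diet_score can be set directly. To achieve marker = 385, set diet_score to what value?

diet_score = 9

Substituting into the clearance equation gives clearance = -4*diet_score - 5.
So inflammation = 8*diet_score + 26.
So marker = 32*diet_score + 97.
Solve 32*diet_score + 97 = 385: diet_score = (385 - 97) / 32 = 9.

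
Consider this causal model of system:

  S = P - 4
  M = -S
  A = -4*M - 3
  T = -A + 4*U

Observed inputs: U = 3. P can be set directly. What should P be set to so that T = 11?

Substituting into the M equation gives M = -P + 4.
So A = 4*P - 19.
This gives T = -4*P + 31.
Solve -4*P + 31 = 11: P = (11 - 31) / -4 = 5.

P = 5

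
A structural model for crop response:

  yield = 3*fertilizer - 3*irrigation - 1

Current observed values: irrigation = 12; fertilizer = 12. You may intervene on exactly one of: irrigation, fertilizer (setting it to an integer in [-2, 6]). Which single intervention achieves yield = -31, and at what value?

Intervening on irrigation: yield = -3*irrigation + 35. Reaching -31 requires irrigation = 22, outside [-2, 6].
Intervening on fertilizer: with other inputs at their observed values, yield = 3*fertilizer - 37. Solving for -31 gives fertilizer = 2, within [-2, 6].

set fertilizer = 2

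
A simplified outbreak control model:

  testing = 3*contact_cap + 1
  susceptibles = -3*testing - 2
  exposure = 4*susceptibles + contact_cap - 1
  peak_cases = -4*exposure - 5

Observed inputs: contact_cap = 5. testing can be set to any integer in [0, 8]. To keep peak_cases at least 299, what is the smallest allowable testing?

testing = 6

Intervening on testing fixes its value directly, overriding its dependence on contact_cap.
Substituting into the exposure equation gives exposure = -12*testing - 4.
So peak_cases = 48*testing + 11.
Require 48*testing + 11 ≥ 299, so testing ≥ 6.
The smallest integer in [0, 8] satisfying this is 6.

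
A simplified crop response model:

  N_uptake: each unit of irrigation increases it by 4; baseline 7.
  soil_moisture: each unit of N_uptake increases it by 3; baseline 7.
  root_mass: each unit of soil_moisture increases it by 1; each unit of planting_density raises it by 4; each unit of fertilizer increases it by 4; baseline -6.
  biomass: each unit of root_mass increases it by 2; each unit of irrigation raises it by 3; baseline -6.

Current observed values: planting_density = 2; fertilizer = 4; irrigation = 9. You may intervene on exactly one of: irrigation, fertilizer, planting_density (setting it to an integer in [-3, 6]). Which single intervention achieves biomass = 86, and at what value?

Intervening on irrigation: with other inputs at their observed values, biomass = 27*irrigation + 86. Solving for 86 gives irrigation = 0, within [-3, 6].
Intervening on fertilizer: biomass = 8*fertilizer + 297. Reaching 86 requires fertilizer = -211/8, not an integer.
Intervening on planting_density: biomass = 8*planting_density + 313. Reaching 86 requires planting_density = -227/8, not an integer.

set irrigation = 0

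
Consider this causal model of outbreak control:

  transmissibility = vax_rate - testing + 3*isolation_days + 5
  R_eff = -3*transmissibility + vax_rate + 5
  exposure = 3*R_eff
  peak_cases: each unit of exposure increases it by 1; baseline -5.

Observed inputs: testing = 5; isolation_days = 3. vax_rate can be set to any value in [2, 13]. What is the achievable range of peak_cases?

Substituting into the transmissibility equation gives transmissibility = vax_rate + 9.
This gives R_eff = -2*vax_rate - 22.
So exposure = -6*vax_rate - 66.
This gives peak_cases = -6*vax_rate - 71.
Linear in vax_rate, so extremes are at the endpoints: vax_rate = 2 gives peak_cases = -83; vax_rate = 13 gives peak_cases = -149.

-149 to -83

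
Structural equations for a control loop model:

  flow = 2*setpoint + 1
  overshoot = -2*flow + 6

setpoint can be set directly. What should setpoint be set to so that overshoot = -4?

setpoint = 2

Substituting into the overshoot equation gives overshoot = -4*setpoint + 4.
Solve -4*setpoint + 4 = -4: setpoint = (-4 - 4) / -4 = 2.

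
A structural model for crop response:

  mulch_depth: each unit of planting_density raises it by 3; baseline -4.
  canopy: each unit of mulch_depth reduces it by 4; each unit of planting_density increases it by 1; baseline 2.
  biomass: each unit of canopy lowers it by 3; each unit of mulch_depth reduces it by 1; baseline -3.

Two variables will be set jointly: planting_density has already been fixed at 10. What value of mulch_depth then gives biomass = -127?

mulch_depth = -8

With planting_density held at 10:
Intervening on mulch_depth fixes its value directly, overriding its dependence on planting_density.
Substituting into the canopy equation gives canopy = -4*mulch_depth + 12.
Substituting into the biomass equation gives biomass = 11*mulch_depth - 39.
Solve 11*mulch_depth - 39 = -127: mulch_depth = (-127 + 39) / 11 = -8.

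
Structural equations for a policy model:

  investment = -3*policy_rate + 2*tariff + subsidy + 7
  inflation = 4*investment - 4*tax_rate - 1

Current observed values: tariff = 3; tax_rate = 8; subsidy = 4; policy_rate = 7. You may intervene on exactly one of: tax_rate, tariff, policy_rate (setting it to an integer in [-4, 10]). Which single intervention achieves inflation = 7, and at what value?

set tariff = 10

Intervening on tax_rate: inflation = -4*tax_rate - 17. Reaching 7 requires tax_rate = -6, outside [-4, 10].
Intervening on tariff: with other inputs at their observed values, inflation = 8*tariff - 73. Solving for 7 gives tariff = 10, within [-4, 10].
Intervening on policy_rate: inflation = -12*policy_rate + 35. Reaching 7 requires policy_rate = 7/3, not an integer.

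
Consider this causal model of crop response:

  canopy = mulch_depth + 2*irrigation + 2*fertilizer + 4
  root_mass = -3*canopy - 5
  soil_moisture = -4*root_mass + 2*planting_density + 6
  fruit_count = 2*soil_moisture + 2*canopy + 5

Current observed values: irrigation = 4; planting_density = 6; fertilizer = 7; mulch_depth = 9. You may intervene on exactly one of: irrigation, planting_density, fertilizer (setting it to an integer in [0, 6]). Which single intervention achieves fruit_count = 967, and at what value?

Intervening on irrigation: fruit_count = 52*irrigation + 783. Reaching 967 requires irrigation = 46/13, not an integer.
Intervening on planting_density: with other inputs at their observed values, fruit_count = 4*planting_density + 967. Solving for 967 gives planting_density = 0, within [0, 6].
Intervening on fertilizer: fruit_count = 52*fertilizer + 627. Reaching 967 requires fertilizer = 85/13, not an integer.

set planting_density = 0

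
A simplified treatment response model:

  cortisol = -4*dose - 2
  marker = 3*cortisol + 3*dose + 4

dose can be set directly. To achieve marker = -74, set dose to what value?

Substituting into the marker equation gives marker = -9*dose - 2.
Solve -9*dose - 2 = -74: dose = (-74 + 2) / -9 = 8.

dose = 8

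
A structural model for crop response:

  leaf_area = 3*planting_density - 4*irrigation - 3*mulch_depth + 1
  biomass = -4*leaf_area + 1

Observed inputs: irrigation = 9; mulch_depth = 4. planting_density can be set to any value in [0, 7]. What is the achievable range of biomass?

105 to 189

Substituting into the leaf_area equation gives leaf_area = 3*planting_density - 47.
biomass becomes -12*planting_density + 189.
Linear in planting_density, so extremes are at the endpoints: planting_density = 0 gives biomass = 189; planting_density = 7 gives biomass = 105.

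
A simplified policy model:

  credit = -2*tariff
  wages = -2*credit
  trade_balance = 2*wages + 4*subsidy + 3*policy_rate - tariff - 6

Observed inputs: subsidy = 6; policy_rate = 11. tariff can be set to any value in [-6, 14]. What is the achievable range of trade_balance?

Substituting into the wages equation gives wages = 4*tariff.
trade_balance becomes 7*tariff + 51.
Linear in tariff, so extremes are at the endpoints: tariff = -6 gives trade_balance = 9; tariff = 14 gives trade_balance = 149.

9 to 149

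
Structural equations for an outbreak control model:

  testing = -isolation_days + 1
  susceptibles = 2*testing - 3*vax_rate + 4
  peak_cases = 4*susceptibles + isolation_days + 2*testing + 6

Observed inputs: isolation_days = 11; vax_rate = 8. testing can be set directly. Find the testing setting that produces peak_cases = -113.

testing = -5

Intervening on testing fixes its value directly, overriding its dependence on isolation_days.
Substituting into the susceptibles equation gives susceptibles = 2*testing - 20.
So peak_cases = 10*testing - 63.
Solve 10*testing - 63 = -113: testing = (-113 + 63) / 10 = -5.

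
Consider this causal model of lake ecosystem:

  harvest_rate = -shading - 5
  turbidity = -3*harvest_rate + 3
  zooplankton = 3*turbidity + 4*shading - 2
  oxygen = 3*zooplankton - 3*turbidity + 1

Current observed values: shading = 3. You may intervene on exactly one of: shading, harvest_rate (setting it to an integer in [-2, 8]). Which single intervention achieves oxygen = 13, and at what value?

set harvest_rate = 2

Intervening on shading: oxygen = 30*shading + 103. Reaching 13 requires shading = -3, outside [-2, 8].
Intervening on harvest_rate: with other inputs at their observed values, oxygen = -18*harvest_rate + 49. Solving for 13 gives harvest_rate = 2, within [-2, 8].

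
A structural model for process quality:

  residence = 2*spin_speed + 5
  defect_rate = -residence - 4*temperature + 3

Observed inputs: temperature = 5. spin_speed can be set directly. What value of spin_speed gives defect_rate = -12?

Substituting into the defect_rate equation gives defect_rate = -2*spin_speed - 22.
Solve -2*spin_speed - 22 = -12: spin_speed = (-12 + 22) / -2 = -5.

spin_speed = -5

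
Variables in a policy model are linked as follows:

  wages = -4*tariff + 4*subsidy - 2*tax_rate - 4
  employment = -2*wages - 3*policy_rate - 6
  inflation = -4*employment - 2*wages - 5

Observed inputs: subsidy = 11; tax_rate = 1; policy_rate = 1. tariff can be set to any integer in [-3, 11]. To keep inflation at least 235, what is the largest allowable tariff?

tariff = 1

Substituting into the wages equation gives wages = -4*tariff + 38.
This gives employment = 8*tariff - 85.
Substituting into the inflation equation gives inflation = -24*tariff + 259.
Require -24*tariff + 259 ≥ 235, so tariff ≤ 1.
The largest integer in [-3, 11] satisfying this is 1.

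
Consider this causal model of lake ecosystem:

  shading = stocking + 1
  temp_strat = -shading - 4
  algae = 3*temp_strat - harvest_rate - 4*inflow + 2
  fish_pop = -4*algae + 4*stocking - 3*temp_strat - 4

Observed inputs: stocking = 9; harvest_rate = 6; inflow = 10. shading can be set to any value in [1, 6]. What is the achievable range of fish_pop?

Intervening on shading fixes its value directly, overriding its dependence on stocking.
Substituting into the algae equation gives algae = -3*shading - 56.
fish_pop becomes 15*shading + 268.
Linear in shading, so extremes are at the endpoints: shading = 1 gives fish_pop = 283; shading = 6 gives fish_pop = 358.

283 to 358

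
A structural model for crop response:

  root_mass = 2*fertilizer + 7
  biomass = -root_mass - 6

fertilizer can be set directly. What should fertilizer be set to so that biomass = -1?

fertilizer = -6

Substituting into the biomass equation gives biomass = -2*fertilizer - 13.
Solve -2*fertilizer - 13 = -1: fertilizer = (-1 + 13) / -2 = -6.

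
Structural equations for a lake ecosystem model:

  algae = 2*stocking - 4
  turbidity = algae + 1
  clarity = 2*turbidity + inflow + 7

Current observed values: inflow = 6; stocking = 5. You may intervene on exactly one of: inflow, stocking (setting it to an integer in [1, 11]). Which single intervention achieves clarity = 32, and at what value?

set inflow = 11

Intervening on inflow: with other inputs at their observed values, clarity = inflow + 21. Solving for 32 gives inflow = 11, within [1, 11].
Intervening on stocking: clarity = 4*stocking + 7. Reaching 32 requires stocking = 25/4, not an integer.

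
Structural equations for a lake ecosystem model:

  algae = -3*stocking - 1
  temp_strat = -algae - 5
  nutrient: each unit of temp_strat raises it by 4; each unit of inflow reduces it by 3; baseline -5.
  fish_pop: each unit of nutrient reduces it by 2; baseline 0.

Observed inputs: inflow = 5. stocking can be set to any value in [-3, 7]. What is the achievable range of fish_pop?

Substituting into the temp_strat equation gives temp_strat = 3*stocking - 4.
So nutrient = 12*stocking - 36.
Substituting into the fish_pop equation gives fish_pop = -24*stocking + 72.
Linear in stocking, so extremes are at the endpoints: stocking = -3 gives fish_pop = 144; stocking = 7 gives fish_pop = -96.

-96 to 144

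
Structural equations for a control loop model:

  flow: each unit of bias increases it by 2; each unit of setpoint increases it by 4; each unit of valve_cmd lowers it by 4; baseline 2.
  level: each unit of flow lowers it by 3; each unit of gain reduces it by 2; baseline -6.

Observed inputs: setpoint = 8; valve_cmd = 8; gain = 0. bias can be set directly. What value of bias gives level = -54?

bias = 7

Substituting into the flow equation gives flow = 2*bias + 2.
This gives level = -6*bias - 12.
Solve -6*bias - 12 = -54: bias = (-54 + 12) / -6 = 7.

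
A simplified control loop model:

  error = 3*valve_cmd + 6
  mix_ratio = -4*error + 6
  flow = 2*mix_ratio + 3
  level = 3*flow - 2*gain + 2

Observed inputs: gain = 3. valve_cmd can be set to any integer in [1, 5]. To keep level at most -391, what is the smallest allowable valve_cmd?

valve_cmd = 4

Substituting into the mix_ratio equation gives mix_ratio = -12*valve_cmd - 18.
Substituting into the flow equation gives flow = -24*valve_cmd - 33.
level becomes -72*valve_cmd - 103.
Require -72*valve_cmd - 103 ≤ -391, so valve_cmd ≥ 4.
The smallest integer in [1, 5] satisfying this is 4.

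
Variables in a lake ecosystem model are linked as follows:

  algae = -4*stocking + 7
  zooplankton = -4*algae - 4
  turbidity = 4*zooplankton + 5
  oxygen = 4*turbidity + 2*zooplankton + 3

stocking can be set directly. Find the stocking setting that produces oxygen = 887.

Substituting into the zooplankton equation gives zooplankton = 16*stocking - 32.
turbidity becomes 64*stocking - 123.
Substituting into the oxygen equation gives oxygen = 288*stocking - 553.
Solve 288*stocking - 553 = 887: stocking = (887 + 553) / 288 = 5.

stocking = 5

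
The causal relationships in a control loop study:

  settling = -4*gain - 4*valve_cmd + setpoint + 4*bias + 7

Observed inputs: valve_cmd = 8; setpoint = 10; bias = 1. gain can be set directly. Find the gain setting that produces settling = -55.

Substituting into the settling equation gives settling = -4*gain - 11.
Solve -4*gain - 11 = -55: gain = (-55 + 11) / -4 = 11.

gain = 11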